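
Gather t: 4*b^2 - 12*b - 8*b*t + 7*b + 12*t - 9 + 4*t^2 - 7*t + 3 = 4*b^2 - 5*b + 4*t^2 + t*(5 - 8*b) - 6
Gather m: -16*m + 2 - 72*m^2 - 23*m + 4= -72*m^2 - 39*m + 6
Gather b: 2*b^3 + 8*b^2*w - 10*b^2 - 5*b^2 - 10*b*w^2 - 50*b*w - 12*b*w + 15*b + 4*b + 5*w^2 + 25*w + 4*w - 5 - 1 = 2*b^3 + b^2*(8*w - 15) + b*(-10*w^2 - 62*w + 19) + 5*w^2 + 29*w - 6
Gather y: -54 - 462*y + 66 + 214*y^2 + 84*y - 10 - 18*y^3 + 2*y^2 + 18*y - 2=-18*y^3 + 216*y^2 - 360*y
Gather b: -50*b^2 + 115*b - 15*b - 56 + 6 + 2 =-50*b^2 + 100*b - 48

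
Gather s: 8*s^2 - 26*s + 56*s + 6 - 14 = 8*s^2 + 30*s - 8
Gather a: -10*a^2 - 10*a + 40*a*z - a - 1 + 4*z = -10*a^2 + a*(40*z - 11) + 4*z - 1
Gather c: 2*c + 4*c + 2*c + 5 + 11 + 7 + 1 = 8*c + 24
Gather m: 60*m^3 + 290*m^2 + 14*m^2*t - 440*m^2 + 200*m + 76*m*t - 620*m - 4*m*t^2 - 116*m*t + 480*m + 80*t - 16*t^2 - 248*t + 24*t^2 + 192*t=60*m^3 + m^2*(14*t - 150) + m*(-4*t^2 - 40*t + 60) + 8*t^2 + 24*t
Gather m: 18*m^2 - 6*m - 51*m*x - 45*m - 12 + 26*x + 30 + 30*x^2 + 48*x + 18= 18*m^2 + m*(-51*x - 51) + 30*x^2 + 74*x + 36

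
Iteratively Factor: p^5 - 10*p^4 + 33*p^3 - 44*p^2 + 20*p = (p - 2)*(p^4 - 8*p^3 + 17*p^2 - 10*p) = (p - 2)*(p - 1)*(p^3 - 7*p^2 + 10*p) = (p - 5)*(p - 2)*(p - 1)*(p^2 - 2*p) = p*(p - 5)*(p - 2)*(p - 1)*(p - 2)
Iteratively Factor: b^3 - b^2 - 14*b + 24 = (b + 4)*(b^2 - 5*b + 6) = (b - 2)*(b + 4)*(b - 3)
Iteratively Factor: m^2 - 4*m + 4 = (m - 2)*(m - 2)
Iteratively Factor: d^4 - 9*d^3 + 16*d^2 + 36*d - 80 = (d - 2)*(d^3 - 7*d^2 + 2*d + 40) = (d - 4)*(d - 2)*(d^2 - 3*d - 10) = (d - 5)*(d - 4)*(d - 2)*(d + 2)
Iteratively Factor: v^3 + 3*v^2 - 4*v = (v)*(v^2 + 3*v - 4) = v*(v + 4)*(v - 1)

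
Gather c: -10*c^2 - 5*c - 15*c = -10*c^2 - 20*c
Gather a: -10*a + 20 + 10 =30 - 10*a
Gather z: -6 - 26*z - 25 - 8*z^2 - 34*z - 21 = -8*z^2 - 60*z - 52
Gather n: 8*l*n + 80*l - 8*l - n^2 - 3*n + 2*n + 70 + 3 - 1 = 72*l - n^2 + n*(8*l - 1) + 72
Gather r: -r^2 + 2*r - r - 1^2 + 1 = -r^2 + r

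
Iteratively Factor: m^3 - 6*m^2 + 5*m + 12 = (m - 3)*(m^2 - 3*m - 4) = (m - 3)*(m + 1)*(m - 4)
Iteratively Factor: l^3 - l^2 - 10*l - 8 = (l + 1)*(l^2 - 2*l - 8) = (l + 1)*(l + 2)*(l - 4)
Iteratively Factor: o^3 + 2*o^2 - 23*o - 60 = (o - 5)*(o^2 + 7*o + 12) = (o - 5)*(o + 4)*(o + 3)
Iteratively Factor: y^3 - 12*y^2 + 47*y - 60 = (y - 4)*(y^2 - 8*y + 15) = (y - 4)*(y - 3)*(y - 5)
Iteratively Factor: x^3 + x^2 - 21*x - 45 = (x + 3)*(x^2 - 2*x - 15) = (x - 5)*(x + 3)*(x + 3)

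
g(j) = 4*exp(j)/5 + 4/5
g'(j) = 4*exp(j)/5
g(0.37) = 1.96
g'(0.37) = 1.16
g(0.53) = 2.16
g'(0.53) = 1.36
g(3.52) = 27.83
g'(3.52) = 27.03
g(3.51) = 27.56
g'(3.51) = 26.76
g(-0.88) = 1.13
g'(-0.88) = 0.33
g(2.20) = 8.02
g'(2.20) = 7.22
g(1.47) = 4.28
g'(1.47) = 3.48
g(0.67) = 2.36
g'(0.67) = 1.56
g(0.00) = 1.60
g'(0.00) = 0.80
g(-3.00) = 0.84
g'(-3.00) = 0.04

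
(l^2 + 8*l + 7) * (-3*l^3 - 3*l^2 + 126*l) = -3*l^5 - 27*l^4 + 81*l^3 + 987*l^2 + 882*l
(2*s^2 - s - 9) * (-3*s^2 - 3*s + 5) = -6*s^4 - 3*s^3 + 40*s^2 + 22*s - 45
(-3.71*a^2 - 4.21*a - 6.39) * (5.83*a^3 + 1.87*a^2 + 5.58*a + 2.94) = -21.6293*a^5 - 31.482*a^4 - 65.8282*a^3 - 46.3485*a^2 - 48.0336*a - 18.7866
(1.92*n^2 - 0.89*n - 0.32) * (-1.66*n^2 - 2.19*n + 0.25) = -3.1872*n^4 - 2.7274*n^3 + 2.9603*n^2 + 0.4783*n - 0.08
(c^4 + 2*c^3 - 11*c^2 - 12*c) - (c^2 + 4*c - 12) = c^4 + 2*c^3 - 12*c^2 - 16*c + 12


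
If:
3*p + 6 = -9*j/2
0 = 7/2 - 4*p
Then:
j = -23/12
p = 7/8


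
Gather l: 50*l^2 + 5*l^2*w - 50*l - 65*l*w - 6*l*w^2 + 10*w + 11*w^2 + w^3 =l^2*(5*w + 50) + l*(-6*w^2 - 65*w - 50) + w^3 + 11*w^2 + 10*w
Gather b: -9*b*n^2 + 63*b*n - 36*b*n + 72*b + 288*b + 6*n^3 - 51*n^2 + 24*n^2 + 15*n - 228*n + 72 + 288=b*(-9*n^2 + 27*n + 360) + 6*n^3 - 27*n^2 - 213*n + 360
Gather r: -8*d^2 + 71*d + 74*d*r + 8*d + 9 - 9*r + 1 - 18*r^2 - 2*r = -8*d^2 + 79*d - 18*r^2 + r*(74*d - 11) + 10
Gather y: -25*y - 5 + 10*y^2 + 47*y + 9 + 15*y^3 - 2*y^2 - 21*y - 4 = 15*y^3 + 8*y^2 + y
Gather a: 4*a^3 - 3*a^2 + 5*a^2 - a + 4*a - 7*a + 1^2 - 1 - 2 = 4*a^3 + 2*a^2 - 4*a - 2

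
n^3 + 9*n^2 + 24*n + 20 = (n + 2)^2*(n + 5)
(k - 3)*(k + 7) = k^2 + 4*k - 21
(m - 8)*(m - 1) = m^2 - 9*m + 8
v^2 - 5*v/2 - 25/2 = (v - 5)*(v + 5/2)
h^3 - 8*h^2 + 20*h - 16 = (h - 4)*(h - 2)^2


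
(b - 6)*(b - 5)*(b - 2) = b^3 - 13*b^2 + 52*b - 60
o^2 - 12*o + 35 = (o - 7)*(o - 5)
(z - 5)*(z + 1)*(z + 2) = z^3 - 2*z^2 - 13*z - 10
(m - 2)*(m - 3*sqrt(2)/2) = m^2 - 3*sqrt(2)*m/2 - 2*m + 3*sqrt(2)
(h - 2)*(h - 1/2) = h^2 - 5*h/2 + 1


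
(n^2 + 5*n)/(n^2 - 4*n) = (n + 5)/(n - 4)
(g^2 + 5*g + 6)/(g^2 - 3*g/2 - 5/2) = 2*(g^2 + 5*g + 6)/(2*g^2 - 3*g - 5)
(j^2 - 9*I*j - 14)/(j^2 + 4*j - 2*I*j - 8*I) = (j - 7*I)/(j + 4)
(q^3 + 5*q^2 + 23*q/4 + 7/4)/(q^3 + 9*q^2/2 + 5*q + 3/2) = (q + 7/2)/(q + 3)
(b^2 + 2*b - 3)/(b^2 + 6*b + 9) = (b - 1)/(b + 3)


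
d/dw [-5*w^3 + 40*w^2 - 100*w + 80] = -15*w^2 + 80*w - 100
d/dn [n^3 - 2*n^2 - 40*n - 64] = 3*n^2 - 4*n - 40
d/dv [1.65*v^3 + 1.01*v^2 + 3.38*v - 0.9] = 4.95*v^2 + 2.02*v + 3.38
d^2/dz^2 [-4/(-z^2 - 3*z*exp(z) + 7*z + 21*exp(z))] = 4*((-3*z*exp(z) + 15*exp(z) - 2)*(z^2 + 3*z*exp(z) - 7*z - 21*exp(z)) + 2*(3*z*exp(z) + 2*z - 18*exp(z) - 7)^2)/(z^2 + 3*z*exp(z) - 7*z - 21*exp(z))^3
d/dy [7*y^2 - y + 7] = 14*y - 1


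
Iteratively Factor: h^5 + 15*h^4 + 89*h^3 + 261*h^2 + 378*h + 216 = (h + 2)*(h^4 + 13*h^3 + 63*h^2 + 135*h + 108) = (h + 2)*(h + 3)*(h^3 + 10*h^2 + 33*h + 36) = (h + 2)*(h + 3)*(h + 4)*(h^2 + 6*h + 9) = (h + 2)*(h + 3)^2*(h + 4)*(h + 3)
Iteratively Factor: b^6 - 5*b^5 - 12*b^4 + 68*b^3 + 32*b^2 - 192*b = (b - 4)*(b^5 - b^4 - 16*b^3 + 4*b^2 + 48*b) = (b - 4)*(b + 2)*(b^4 - 3*b^3 - 10*b^2 + 24*b) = (b - 4)*(b - 2)*(b + 2)*(b^3 - b^2 - 12*b) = b*(b - 4)*(b - 2)*(b + 2)*(b^2 - b - 12) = b*(b - 4)^2*(b - 2)*(b + 2)*(b + 3)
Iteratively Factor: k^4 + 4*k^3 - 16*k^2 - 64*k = (k - 4)*(k^3 + 8*k^2 + 16*k) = k*(k - 4)*(k^2 + 8*k + 16) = k*(k - 4)*(k + 4)*(k + 4)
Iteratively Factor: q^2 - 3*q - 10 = (q - 5)*(q + 2)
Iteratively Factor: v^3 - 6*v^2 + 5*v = (v)*(v^2 - 6*v + 5) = v*(v - 5)*(v - 1)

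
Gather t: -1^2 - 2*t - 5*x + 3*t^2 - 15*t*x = 3*t^2 + t*(-15*x - 2) - 5*x - 1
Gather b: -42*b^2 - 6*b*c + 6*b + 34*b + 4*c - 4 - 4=-42*b^2 + b*(40 - 6*c) + 4*c - 8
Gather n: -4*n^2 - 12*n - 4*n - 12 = -4*n^2 - 16*n - 12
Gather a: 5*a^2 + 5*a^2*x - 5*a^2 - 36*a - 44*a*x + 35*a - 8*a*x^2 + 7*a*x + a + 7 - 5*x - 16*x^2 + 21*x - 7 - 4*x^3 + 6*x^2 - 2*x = 5*a^2*x + a*(-8*x^2 - 37*x) - 4*x^3 - 10*x^2 + 14*x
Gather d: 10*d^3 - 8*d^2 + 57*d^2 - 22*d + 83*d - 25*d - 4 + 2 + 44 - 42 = 10*d^3 + 49*d^2 + 36*d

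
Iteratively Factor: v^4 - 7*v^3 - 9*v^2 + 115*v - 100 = (v - 5)*(v^3 - 2*v^2 - 19*v + 20) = (v - 5)*(v + 4)*(v^2 - 6*v + 5) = (v - 5)*(v - 1)*(v + 4)*(v - 5)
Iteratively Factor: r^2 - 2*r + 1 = (r - 1)*(r - 1)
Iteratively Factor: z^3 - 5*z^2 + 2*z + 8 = (z - 2)*(z^2 - 3*z - 4) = (z - 4)*(z - 2)*(z + 1)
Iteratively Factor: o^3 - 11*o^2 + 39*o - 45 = (o - 3)*(o^2 - 8*o + 15) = (o - 5)*(o - 3)*(o - 3)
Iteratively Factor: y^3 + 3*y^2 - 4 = (y + 2)*(y^2 + y - 2) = (y - 1)*(y + 2)*(y + 2)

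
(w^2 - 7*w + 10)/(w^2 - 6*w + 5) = (w - 2)/(w - 1)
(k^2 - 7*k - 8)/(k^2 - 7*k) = (k^2 - 7*k - 8)/(k*(k - 7))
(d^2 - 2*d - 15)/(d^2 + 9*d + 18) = (d - 5)/(d + 6)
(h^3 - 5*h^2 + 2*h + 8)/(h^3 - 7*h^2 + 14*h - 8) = (h + 1)/(h - 1)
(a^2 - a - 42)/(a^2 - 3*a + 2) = (a^2 - a - 42)/(a^2 - 3*a + 2)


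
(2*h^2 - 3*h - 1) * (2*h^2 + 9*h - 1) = 4*h^4 + 12*h^3 - 31*h^2 - 6*h + 1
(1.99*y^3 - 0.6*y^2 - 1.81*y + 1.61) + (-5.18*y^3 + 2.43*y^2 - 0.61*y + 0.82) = -3.19*y^3 + 1.83*y^2 - 2.42*y + 2.43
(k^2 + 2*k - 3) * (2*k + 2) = 2*k^3 + 6*k^2 - 2*k - 6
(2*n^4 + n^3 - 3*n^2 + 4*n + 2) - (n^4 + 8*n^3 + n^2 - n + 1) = n^4 - 7*n^3 - 4*n^2 + 5*n + 1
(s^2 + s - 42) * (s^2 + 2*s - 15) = s^4 + 3*s^3 - 55*s^2 - 99*s + 630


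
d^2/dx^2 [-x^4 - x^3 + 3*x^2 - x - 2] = -12*x^2 - 6*x + 6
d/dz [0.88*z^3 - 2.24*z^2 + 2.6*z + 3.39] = 2.64*z^2 - 4.48*z + 2.6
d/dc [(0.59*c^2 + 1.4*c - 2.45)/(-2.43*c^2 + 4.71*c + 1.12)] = (6.1809*c^2 - 10.5854*c + 13.1075)/(5.9049*c^4 - 22.8906*c^3 + 16.7409*c^2 + 10.5504*c + 1.2544)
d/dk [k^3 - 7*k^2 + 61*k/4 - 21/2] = 3*k^2 - 14*k + 61/4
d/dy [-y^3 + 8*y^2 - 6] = y*(16 - 3*y)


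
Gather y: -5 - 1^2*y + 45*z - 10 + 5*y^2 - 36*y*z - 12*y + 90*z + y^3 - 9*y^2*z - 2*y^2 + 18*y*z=y^3 + y^2*(3 - 9*z) + y*(-18*z - 13) + 135*z - 15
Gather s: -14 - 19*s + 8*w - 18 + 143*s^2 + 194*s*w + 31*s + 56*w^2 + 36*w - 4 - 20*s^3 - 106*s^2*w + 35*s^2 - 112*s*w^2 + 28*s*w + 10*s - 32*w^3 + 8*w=-20*s^3 + s^2*(178 - 106*w) + s*(-112*w^2 + 222*w + 22) - 32*w^3 + 56*w^2 + 52*w - 36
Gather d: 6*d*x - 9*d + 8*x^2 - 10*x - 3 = d*(6*x - 9) + 8*x^2 - 10*x - 3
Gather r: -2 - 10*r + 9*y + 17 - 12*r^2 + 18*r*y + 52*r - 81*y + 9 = -12*r^2 + r*(18*y + 42) - 72*y + 24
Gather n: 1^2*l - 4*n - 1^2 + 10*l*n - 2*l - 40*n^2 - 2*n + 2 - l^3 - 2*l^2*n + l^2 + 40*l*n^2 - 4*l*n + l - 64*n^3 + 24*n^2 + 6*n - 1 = -l^3 + l^2 - 64*n^3 + n^2*(40*l - 16) + n*(-2*l^2 + 6*l)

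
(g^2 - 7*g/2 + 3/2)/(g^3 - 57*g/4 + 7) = 2*(g - 3)/(2*g^2 + g - 28)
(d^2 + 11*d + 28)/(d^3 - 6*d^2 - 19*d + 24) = (d^2 + 11*d + 28)/(d^3 - 6*d^2 - 19*d + 24)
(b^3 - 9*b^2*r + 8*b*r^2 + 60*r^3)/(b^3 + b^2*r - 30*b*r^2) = (b^2 - 4*b*r - 12*r^2)/(b*(b + 6*r))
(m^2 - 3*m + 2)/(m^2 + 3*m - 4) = (m - 2)/(m + 4)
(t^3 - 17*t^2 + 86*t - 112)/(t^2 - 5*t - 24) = (t^2 - 9*t + 14)/(t + 3)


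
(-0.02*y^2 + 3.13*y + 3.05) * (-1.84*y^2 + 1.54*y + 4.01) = 0.0368*y^4 - 5.79*y^3 - 0.872*y^2 + 17.2483*y + 12.2305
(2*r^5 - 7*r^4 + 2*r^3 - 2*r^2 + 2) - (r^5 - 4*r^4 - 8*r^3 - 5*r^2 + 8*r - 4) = r^5 - 3*r^4 + 10*r^3 + 3*r^2 - 8*r + 6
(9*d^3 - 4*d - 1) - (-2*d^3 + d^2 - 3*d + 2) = 11*d^3 - d^2 - d - 3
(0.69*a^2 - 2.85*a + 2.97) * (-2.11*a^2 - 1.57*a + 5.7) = -1.4559*a^4 + 4.9302*a^3 + 2.1408*a^2 - 20.9079*a + 16.929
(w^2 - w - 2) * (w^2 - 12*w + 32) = w^4 - 13*w^3 + 42*w^2 - 8*w - 64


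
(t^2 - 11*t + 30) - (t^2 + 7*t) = 30 - 18*t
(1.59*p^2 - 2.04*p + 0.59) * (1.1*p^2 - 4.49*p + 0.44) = 1.749*p^4 - 9.3831*p^3 + 10.5082*p^2 - 3.5467*p + 0.2596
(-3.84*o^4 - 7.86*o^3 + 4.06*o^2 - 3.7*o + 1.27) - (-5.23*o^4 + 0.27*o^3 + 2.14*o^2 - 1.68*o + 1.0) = 1.39*o^4 - 8.13*o^3 + 1.92*o^2 - 2.02*o + 0.27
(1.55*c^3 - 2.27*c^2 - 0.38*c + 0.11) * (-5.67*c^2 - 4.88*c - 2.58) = -8.7885*c^5 + 5.3069*c^4 + 9.2332*c^3 + 7.0873*c^2 + 0.4436*c - 0.2838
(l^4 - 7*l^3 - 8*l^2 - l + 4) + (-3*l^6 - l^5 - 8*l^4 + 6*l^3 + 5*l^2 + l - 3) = -3*l^6 - l^5 - 7*l^4 - l^3 - 3*l^2 + 1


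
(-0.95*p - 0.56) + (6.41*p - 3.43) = 5.46*p - 3.99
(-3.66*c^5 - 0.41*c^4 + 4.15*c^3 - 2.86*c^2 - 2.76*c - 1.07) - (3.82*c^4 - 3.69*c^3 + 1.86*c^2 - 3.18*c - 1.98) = -3.66*c^5 - 4.23*c^4 + 7.84*c^3 - 4.72*c^2 + 0.42*c + 0.91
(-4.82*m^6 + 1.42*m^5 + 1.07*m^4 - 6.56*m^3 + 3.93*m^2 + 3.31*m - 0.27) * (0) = 0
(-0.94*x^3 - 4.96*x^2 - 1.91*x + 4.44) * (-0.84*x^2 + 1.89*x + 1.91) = 0.7896*x^5 + 2.3898*x^4 - 9.5654*x^3 - 16.8131*x^2 + 4.7435*x + 8.4804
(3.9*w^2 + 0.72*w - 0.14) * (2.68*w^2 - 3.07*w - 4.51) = 10.452*w^4 - 10.0434*w^3 - 20.1746*w^2 - 2.8174*w + 0.6314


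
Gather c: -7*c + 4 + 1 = 5 - 7*c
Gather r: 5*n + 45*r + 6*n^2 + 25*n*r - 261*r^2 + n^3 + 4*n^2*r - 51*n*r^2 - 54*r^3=n^3 + 6*n^2 + 5*n - 54*r^3 + r^2*(-51*n - 261) + r*(4*n^2 + 25*n + 45)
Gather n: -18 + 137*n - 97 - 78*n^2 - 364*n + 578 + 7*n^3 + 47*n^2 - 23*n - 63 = 7*n^3 - 31*n^2 - 250*n + 400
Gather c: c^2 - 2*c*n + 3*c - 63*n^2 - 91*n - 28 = c^2 + c*(3 - 2*n) - 63*n^2 - 91*n - 28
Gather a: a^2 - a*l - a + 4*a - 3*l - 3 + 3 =a^2 + a*(3 - l) - 3*l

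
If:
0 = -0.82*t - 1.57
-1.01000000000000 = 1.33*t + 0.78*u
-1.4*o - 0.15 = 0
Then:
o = -0.11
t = -1.91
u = 1.97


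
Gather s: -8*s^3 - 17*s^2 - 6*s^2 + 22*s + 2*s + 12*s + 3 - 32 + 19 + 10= -8*s^3 - 23*s^2 + 36*s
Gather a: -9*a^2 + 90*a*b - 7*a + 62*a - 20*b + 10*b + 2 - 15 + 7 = -9*a^2 + a*(90*b + 55) - 10*b - 6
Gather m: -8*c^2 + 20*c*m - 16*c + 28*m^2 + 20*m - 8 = -8*c^2 - 16*c + 28*m^2 + m*(20*c + 20) - 8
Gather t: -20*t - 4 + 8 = 4 - 20*t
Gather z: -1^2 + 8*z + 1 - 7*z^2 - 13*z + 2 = -7*z^2 - 5*z + 2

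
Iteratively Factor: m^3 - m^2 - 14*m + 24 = (m + 4)*(m^2 - 5*m + 6) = (m - 2)*(m + 4)*(m - 3)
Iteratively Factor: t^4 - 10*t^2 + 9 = (t - 1)*(t^3 + t^2 - 9*t - 9) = (t - 1)*(t + 3)*(t^2 - 2*t - 3) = (t - 3)*(t - 1)*(t + 3)*(t + 1)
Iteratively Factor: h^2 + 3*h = (h)*(h + 3)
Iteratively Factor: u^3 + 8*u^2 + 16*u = (u)*(u^2 + 8*u + 16) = u*(u + 4)*(u + 4)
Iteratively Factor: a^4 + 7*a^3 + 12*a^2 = (a + 3)*(a^3 + 4*a^2) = a*(a + 3)*(a^2 + 4*a) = a^2*(a + 3)*(a + 4)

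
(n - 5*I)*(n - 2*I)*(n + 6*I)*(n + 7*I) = n^4 + 6*I*n^3 + 39*n^2 + 164*I*n + 420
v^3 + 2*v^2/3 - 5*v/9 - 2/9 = (v - 2/3)*(v + 1/3)*(v + 1)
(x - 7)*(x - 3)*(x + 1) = x^3 - 9*x^2 + 11*x + 21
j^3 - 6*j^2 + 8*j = j*(j - 4)*(j - 2)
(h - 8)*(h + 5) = h^2 - 3*h - 40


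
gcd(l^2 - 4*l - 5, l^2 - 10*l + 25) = l - 5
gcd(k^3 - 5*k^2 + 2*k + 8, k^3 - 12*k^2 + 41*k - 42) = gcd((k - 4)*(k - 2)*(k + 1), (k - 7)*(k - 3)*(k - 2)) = k - 2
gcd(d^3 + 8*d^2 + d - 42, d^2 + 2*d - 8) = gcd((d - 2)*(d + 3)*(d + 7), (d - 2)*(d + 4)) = d - 2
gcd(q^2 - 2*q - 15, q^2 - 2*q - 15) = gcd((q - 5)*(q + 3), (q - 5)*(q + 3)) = q^2 - 2*q - 15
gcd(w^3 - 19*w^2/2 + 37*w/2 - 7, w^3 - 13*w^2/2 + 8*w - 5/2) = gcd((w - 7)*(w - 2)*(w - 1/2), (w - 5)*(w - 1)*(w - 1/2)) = w - 1/2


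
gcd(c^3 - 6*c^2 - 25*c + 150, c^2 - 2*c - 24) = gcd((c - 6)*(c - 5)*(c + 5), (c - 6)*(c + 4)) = c - 6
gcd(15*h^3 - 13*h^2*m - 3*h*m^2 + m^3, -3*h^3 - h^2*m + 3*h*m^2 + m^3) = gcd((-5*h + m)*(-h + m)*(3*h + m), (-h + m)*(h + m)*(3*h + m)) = 3*h^2 - 2*h*m - m^2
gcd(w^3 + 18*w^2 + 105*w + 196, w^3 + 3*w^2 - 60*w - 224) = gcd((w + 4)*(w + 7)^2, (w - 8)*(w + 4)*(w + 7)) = w^2 + 11*w + 28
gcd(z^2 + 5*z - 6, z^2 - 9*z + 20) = 1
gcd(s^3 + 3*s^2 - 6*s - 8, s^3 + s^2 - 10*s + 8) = s^2 + 2*s - 8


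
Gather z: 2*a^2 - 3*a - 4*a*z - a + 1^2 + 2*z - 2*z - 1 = 2*a^2 - 4*a*z - 4*a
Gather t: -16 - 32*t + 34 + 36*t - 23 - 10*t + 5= -6*t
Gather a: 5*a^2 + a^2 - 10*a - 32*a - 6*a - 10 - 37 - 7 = 6*a^2 - 48*a - 54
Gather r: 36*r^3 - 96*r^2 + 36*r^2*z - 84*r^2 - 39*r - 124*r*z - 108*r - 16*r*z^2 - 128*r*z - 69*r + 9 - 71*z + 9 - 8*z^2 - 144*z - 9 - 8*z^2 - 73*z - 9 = 36*r^3 + r^2*(36*z - 180) + r*(-16*z^2 - 252*z - 216) - 16*z^2 - 288*z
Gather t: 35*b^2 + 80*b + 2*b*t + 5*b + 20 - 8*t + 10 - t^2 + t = 35*b^2 + 85*b - t^2 + t*(2*b - 7) + 30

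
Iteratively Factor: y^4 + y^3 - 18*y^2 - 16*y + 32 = (y - 4)*(y^3 + 5*y^2 + 2*y - 8) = (y - 4)*(y + 4)*(y^2 + y - 2) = (y - 4)*(y - 1)*(y + 4)*(y + 2)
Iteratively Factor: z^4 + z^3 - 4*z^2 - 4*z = (z + 2)*(z^3 - z^2 - 2*z) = (z + 1)*(z + 2)*(z^2 - 2*z) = (z - 2)*(z + 1)*(z + 2)*(z)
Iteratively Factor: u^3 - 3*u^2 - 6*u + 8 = (u - 4)*(u^2 + u - 2) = (u - 4)*(u - 1)*(u + 2)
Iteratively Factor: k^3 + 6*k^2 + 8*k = (k + 4)*(k^2 + 2*k) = (k + 2)*(k + 4)*(k)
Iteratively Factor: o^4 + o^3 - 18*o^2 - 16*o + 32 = (o + 4)*(o^3 - 3*o^2 - 6*o + 8) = (o - 4)*(o + 4)*(o^2 + o - 2) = (o - 4)*(o - 1)*(o + 4)*(o + 2)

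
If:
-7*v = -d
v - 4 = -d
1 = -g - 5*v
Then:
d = 7/2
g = -7/2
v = 1/2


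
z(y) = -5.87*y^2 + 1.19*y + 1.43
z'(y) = 1.19 - 11.74*y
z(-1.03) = -6.02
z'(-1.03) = 13.28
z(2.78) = -40.63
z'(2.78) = -31.45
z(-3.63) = -80.24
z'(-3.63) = 43.81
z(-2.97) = -53.88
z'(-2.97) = 36.06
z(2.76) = -40.00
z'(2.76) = -31.21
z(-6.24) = -234.56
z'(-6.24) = 74.45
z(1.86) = -16.66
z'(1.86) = -20.65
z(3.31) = -58.94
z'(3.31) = -37.67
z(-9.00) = -484.75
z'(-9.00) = 106.85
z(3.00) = -47.83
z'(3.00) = -34.03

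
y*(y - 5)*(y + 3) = y^3 - 2*y^2 - 15*y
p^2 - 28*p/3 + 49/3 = (p - 7)*(p - 7/3)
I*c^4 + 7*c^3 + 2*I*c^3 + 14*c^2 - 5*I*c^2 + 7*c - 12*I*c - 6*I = (c + 1)*(c - 6*I)*(c - I)*(I*c + I)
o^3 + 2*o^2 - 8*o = o*(o - 2)*(o + 4)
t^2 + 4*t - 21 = (t - 3)*(t + 7)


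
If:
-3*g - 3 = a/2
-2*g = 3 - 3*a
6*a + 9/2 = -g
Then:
No Solution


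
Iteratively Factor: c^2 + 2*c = (c)*(c + 2)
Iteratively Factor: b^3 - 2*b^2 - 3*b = (b + 1)*(b^2 - 3*b) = b*(b + 1)*(b - 3)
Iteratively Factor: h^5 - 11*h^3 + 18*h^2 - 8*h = (h - 2)*(h^4 + 2*h^3 - 7*h^2 + 4*h) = h*(h - 2)*(h^3 + 2*h^2 - 7*h + 4) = h*(h - 2)*(h + 4)*(h^2 - 2*h + 1) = h*(h - 2)*(h - 1)*(h + 4)*(h - 1)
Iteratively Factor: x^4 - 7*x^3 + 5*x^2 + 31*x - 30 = (x - 3)*(x^3 - 4*x^2 - 7*x + 10) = (x - 3)*(x + 2)*(x^2 - 6*x + 5) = (x - 3)*(x - 1)*(x + 2)*(x - 5)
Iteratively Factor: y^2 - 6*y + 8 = (y - 4)*(y - 2)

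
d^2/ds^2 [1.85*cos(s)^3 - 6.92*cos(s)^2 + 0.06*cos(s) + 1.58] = -1.4475*cos(s) + 13.84*cos(2*s) - 4.1625*cos(3*s)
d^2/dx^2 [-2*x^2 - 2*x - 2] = -4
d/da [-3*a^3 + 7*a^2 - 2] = a*(14 - 9*a)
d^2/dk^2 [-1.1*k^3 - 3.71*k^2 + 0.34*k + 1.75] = -6.6*k - 7.42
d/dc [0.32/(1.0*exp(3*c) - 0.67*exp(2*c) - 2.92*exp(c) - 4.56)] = (-0.96*exp(2*c) + 0.4288*exp(c) + 0.9344)*exp(c)/(-1.0*exp(3*c) + 0.67*exp(2*c) + 2.92*exp(c) + 4.56)^2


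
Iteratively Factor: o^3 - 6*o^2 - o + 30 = (o - 5)*(o^2 - o - 6) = (o - 5)*(o - 3)*(o + 2)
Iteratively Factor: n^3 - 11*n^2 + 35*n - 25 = (n - 5)*(n^2 - 6*n + 5) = (n - 5)^2*(n - 1)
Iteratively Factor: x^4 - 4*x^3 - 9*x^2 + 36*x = (x)*(x^3 - 4*x^2 - 9*x + 36) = x*(x - 3)*(x^2 - x - 12) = x*(x - 4)*(x - 3)*(x + 3)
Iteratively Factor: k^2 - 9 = (k - 3)*(k + 3)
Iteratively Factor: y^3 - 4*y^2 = (y)*(y^2 - 4*y) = y^2*(y - 4)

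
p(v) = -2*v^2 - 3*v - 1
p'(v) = -4*v - 3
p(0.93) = -5.52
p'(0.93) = -6.72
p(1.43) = -9.38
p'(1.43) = -8.72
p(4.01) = -45.19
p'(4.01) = -19.04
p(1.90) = -13.92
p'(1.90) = -10.60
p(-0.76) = 0.12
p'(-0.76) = 0.04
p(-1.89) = -2.47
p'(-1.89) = 4.56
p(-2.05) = -3.26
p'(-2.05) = 5.20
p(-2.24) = -4.32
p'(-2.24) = 5.96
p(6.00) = -91.00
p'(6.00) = -27.00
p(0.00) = -1.00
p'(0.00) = -3.00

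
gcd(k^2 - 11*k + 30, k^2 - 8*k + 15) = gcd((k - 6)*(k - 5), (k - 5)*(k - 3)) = k - 5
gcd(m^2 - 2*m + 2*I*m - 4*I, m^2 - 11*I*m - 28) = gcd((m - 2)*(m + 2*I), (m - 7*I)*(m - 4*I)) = 1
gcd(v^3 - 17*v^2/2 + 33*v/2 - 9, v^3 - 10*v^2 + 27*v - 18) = v^2 - 7*v + 6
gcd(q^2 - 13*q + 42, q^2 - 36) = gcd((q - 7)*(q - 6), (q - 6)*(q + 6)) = q - 6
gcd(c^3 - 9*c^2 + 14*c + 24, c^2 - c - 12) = c - 4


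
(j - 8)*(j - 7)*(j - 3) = j^3 - 18*j^2 + 101*j - 168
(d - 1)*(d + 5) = d^2 + 4*d - 5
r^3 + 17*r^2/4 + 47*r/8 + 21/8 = (r + 1)*(r + 3/2)*(r + 7/4)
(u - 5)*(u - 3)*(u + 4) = u^3 - 4*u^2 - 17*u + 60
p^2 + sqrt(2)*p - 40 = (p - 4*sqrt(2))*(p + 5*sqrt(2))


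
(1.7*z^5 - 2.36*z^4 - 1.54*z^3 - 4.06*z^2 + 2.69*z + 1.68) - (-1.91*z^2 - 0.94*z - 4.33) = 1.7*z^5 - 2.36*z^4 - 1.54*z^3 - 2.15*z^2 + 3.63*z + 6.01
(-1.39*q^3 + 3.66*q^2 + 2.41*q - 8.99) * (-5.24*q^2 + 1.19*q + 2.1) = 7.2836*q^5 - 20.8325*q^4 - 11.192*q^3 + 57.6615*q^2 - 5.6371*q - 18.879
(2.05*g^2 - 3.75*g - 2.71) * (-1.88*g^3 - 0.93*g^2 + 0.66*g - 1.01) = -3.854*g^5 + 5.1435*g^4 + 9.9353*g^3 - 2.0252*g^2 + 1.9989*g + 2.7371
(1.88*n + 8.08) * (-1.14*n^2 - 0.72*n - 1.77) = -2.1432*n^3 - 10.5648*n^2 - 9.1452*n - 14.3016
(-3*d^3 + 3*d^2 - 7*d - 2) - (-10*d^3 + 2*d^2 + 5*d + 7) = 7*d^3 + d^2 - 12*d - 9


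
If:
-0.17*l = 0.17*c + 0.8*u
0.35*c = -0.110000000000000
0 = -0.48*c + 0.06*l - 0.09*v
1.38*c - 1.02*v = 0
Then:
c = -0.31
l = -3.15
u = 0.74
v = -0.43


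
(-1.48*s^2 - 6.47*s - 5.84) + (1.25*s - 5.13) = -1.48*s^2 - 5.22*s - 10.97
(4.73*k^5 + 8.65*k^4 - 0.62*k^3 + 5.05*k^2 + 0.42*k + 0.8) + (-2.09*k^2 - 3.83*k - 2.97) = 4.73*k^5 + 8.65*k^4 - 0.62*k^3 + 2.96*k^2 - 3.41*k - 2.17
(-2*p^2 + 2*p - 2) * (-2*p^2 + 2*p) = 4*p^4 - 8*p^3 + 8*p^2 - 4*p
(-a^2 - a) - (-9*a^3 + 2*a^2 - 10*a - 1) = 9*a^3 - 3*a^2 + 9*a + 1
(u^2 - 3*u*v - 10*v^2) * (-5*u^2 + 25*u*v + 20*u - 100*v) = -5*u^4 + 40*u^3*v + 20*u^3 - 25*u^2*v^2 - 160*u^2*v - 250*u*v^3 + 100*u*v^2 + 1000*v^3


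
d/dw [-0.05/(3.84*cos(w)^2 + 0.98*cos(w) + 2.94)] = -(0.384*cos(w) + 0.049)*sin(w)/(3.84*cos(w)^2 + 0.98*cos(w) + 2.94)^2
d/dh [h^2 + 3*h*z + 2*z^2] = 2*h + 3*z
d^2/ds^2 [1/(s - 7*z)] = 2/(s - 7*z)^3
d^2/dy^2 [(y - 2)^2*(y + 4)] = 6*y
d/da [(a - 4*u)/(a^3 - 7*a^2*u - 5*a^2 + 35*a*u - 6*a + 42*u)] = (a^3 - 7*a^2*u - 5*a^2 + 35*a*u - 6*a + 42*u + (a - 4*u)*(-3*a^2 + 14*a*u + 10*a - 35*u + 6))/(a^3 - 7*a^2*u - 5*a^2 + 35*a*u - 6*a + 42*u)^2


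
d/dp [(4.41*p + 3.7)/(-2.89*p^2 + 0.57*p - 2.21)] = (12.7449*p^2 + 21.386*p - 11.8551)/(8.3521*p^4 - 3.2946*p^3 + 13.0987*p^2 - 2.5194*p + 4.8841)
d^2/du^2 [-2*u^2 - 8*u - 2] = -4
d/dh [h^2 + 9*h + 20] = 2*h + 9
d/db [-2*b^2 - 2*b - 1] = -4*b - 2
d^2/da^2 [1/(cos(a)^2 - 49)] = 2*(-2*sin(a)^4 + 99*sin(a)^2 - 48)/(cos(a)^2 - 49)^3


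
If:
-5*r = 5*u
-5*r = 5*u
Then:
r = -u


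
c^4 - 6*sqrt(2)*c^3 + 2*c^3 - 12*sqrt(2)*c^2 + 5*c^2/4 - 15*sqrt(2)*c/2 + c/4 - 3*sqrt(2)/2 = (c + 1/2)^2*(c + 1)*(c - 6*sqrt(2))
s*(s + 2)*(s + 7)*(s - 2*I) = s^4 + 9*s^3 - 2*I*s^3 + 14*s^2 - 18*I*s^2 - 28*I*s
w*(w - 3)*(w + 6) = w^3 + 3*w^2 - 18*w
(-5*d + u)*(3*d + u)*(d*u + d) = -15*d^3*u - 15*d^3 - 2*d^2*u^2 - 2*d^2*u + d*u^3 + d*u^2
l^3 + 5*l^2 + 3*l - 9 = (l - 1)*(l + 3)^2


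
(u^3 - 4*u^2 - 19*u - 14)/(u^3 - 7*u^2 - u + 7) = (u + 2)/(u - 1)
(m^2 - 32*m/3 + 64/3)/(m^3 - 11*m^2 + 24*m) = (m - 8/3)/(m*(m - 3))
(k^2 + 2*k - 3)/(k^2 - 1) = (k + 3)/(k + 1)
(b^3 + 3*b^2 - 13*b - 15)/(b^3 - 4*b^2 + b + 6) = (b + 5)/(b - 2)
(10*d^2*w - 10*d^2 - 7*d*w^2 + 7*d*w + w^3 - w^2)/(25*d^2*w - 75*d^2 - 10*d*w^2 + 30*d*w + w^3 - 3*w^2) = (-2*d*w + 2*d + w^2 - w)/(-5*d*w + 15*d + w^2 - 3*w)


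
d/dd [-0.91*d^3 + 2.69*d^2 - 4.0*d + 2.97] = -2.73*d^2 + 5.38*d - 4.0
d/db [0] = 0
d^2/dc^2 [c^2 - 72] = 2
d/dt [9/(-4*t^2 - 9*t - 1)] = 9*(8*t + 9)/(4*t^2 + 9*t + 1)^2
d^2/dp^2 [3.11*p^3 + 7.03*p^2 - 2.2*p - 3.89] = 18.66*p + 14.06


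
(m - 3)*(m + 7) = m^2 + 4*m - 21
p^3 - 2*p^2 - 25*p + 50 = (p - 5)*(p - 2)*(p + 5)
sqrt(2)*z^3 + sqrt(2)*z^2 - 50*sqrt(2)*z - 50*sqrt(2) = (z - 5*sqrt(2))*(z + 5*sqrt(2))*(sqrt(2)*z + sqrt(2))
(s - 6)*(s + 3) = s^2 - 3*s - 18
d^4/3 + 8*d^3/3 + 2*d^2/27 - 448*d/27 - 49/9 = (d/3 + 1)*(d - 7/3)*(d + 1/3)*(d + 7)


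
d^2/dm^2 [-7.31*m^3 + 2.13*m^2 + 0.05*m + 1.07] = 4.26 - 43.86*m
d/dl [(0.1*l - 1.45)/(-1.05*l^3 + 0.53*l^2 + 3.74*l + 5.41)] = (0.21*l^3 - 4.6205*l^2 + 1.537*l + 5.964)/(1.1025*l^6 - 1.113*l^5 - 7.5731*l^4 - 7.3966*l^3 + 19.7222*l^2 + 40.4668*l + 29.2681)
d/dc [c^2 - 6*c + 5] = 2*c - 6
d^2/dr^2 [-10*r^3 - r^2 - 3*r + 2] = -60*r - 2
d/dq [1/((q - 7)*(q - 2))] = (9 - 2*q)/(q^4 - 18*q^3 + 109*q^2 - 252*q + 196)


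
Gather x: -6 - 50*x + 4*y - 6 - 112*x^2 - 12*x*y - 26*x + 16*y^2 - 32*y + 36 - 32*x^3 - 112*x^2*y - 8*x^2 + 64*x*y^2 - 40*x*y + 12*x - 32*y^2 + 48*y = -32*x^3 + x^2*(-112*y - 120) + x*(64*y^2 - 52*y - 64) - 16*y^2 + 20*y + 24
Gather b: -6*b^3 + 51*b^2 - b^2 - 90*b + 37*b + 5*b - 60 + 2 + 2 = -6*b^3 + 50*b^2 - 48*b - 56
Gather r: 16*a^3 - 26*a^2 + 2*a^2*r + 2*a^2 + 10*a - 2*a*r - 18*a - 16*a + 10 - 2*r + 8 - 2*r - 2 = 16*a^3 - 24*a^2 - 24*a + r*(2*a^2 - 2*a - 4) + 16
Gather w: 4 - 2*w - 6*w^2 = -6*w^2 - 2*w + 4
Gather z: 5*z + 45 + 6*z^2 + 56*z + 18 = 6*z^2 + 61*z + 63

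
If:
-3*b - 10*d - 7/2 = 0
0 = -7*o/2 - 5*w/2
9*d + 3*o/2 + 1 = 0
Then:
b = -25*w/63 - 43/54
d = 5*w/42 - 1/9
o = -5*w/7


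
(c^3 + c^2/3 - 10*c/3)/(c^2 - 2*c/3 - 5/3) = c*(c + 2)/(c + 1)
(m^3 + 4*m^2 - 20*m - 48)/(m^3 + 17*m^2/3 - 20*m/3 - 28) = 3*(m - 4)/(3*m - 7)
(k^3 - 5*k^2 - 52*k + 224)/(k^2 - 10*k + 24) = (k^2 - k - 56)/(k - 6)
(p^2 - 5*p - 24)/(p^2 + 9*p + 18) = (p - 8)/(p + 6)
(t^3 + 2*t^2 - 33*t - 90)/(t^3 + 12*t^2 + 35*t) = (t^2 - 3*t - 18)/(t*(t + 7))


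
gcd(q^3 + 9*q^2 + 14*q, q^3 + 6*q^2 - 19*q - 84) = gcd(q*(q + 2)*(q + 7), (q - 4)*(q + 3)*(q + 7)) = q + 7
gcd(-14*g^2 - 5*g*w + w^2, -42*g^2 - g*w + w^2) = -7*g + w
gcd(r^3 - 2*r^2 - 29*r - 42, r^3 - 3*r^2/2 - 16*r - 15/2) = r + 3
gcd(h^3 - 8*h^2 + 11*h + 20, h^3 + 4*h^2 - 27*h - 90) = h - 5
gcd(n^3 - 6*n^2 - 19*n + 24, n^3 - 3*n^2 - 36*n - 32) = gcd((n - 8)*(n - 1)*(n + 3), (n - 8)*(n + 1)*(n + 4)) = n - 8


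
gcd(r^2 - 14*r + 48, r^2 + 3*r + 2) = 1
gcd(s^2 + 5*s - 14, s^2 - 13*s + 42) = 1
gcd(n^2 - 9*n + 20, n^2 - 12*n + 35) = n - 5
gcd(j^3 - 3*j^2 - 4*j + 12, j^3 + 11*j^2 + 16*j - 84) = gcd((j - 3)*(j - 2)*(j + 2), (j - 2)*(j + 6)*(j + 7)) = j - 2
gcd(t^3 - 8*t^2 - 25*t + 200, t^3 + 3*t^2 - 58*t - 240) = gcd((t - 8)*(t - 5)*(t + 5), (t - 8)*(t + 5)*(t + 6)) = t^2 - 3*t - 40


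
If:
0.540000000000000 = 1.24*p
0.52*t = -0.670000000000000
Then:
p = 0.44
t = -1.29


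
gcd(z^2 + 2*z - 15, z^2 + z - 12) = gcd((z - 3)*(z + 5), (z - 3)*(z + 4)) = z - 3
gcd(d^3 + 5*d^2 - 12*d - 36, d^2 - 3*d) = d - 3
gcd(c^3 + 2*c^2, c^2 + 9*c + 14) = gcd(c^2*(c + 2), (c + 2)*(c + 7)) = c + 2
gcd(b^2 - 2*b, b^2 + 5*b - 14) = b - 2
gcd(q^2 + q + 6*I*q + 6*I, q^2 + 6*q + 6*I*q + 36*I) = q + 6*I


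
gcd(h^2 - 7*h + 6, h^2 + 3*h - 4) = h - 1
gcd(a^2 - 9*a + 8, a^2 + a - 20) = 1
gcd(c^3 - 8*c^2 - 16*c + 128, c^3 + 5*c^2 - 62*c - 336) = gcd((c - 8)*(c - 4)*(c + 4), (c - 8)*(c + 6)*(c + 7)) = c - 8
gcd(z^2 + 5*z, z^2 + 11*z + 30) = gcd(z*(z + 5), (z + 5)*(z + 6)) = z + 5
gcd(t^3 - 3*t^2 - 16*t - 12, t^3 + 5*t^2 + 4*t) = t + 1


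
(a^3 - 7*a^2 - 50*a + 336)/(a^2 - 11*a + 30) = (a^2 - a - 56)/(a - 5)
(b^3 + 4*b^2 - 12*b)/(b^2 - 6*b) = (b^2 + 4*b - 12)/(b - 6)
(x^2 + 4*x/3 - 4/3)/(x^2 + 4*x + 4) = (x - 2/3)/(x + 2)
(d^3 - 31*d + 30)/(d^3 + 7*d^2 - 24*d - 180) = (d - 1)/(d + 6)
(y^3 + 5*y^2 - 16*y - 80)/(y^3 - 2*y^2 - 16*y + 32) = (y + 5)/(y - 2)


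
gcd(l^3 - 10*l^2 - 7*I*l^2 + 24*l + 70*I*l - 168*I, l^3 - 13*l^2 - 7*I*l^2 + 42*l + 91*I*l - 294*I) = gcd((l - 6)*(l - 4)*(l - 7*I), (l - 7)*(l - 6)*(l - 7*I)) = l^2 + l*(-6 - 7*I) + 42*I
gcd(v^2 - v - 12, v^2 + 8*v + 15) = v + 3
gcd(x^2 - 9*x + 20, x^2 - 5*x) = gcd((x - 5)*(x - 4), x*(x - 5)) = x - 5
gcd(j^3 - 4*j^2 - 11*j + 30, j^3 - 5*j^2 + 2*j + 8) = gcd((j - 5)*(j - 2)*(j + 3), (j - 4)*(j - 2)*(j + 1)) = j - 2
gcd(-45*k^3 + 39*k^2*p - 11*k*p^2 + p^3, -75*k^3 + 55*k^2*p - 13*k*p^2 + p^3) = 15*k^2 - 8*k*p + p^2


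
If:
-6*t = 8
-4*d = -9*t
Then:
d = -3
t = -4/3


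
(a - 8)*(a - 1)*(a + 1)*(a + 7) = a^4 - a^3 - 57*a^2 + a + 56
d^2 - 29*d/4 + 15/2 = (d - 6)*(d - 5/4)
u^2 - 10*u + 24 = (u - 6)*(u - 4)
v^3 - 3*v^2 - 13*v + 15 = (v - 5)*(v - 1)*(v + 3)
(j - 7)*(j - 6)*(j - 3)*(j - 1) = j^4 - 17*j^3 + 97*j^2 - 207*j + 126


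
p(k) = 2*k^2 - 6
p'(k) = 4*k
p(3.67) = 20.94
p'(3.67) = 14.68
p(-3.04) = 12.48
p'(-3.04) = -12.16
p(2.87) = 10.47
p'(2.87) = 11.48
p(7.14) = 95.96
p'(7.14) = 28.56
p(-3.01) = 12.12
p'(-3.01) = -12.04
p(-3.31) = 15.91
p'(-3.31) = -13.24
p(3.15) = 13.84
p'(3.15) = 12.60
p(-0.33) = -5.78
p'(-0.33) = -1.32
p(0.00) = -6.00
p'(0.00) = 0.00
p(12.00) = 282.00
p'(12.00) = 48.00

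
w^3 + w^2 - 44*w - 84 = (w - 7)*(w + 2)*(w + 6)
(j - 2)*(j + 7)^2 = j^3 + 12*j^2 + 21*j - 98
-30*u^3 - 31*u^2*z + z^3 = (-6*u + z)*(u + z)*(5*u + z)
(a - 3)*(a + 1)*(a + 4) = a^3 + 2*a^2 - 11*a - 12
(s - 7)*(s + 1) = s^2 - 6*s - 7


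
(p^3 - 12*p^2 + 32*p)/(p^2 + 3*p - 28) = p*(p - 8)/(p + 7)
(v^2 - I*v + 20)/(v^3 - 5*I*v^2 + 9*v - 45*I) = (v + 4*I)/(v^2 + 9)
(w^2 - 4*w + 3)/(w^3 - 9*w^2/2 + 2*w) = 2*(w^2 - 4*w + 3)/(w*(2*w^2 - 9*w + 4))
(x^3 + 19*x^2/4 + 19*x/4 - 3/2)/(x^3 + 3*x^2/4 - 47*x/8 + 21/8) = 2*(4*x^2 + 7*x - 2)/(8*x^2 - 18*x + 7)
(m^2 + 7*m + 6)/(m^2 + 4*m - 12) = (m + 1)/(m - 2)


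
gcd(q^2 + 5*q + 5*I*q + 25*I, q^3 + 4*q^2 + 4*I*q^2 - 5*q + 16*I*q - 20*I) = q + 5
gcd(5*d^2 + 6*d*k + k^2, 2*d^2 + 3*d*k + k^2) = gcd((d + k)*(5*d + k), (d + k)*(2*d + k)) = d + k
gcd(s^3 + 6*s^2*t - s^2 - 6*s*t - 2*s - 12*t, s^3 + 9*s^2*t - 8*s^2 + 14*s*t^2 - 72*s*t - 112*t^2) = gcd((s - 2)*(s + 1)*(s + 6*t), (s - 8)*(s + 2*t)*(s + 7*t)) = 1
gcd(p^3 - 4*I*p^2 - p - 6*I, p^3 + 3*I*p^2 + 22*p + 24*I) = p + I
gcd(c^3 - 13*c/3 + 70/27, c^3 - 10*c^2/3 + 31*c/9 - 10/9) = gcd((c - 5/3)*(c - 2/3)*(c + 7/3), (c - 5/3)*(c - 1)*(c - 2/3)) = c^2 - 7*c/3 + 10/9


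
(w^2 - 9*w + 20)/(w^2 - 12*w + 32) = (w - 5)/(w - 8)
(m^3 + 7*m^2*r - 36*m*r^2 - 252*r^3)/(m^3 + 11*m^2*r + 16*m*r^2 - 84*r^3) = (-m + 6*r)/(-m + 2*r)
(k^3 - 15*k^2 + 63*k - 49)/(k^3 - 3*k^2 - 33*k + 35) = (k - 7)/(k + 5)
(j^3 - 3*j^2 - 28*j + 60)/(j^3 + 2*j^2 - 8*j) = (j^2 - j - 30)/(j*(j + 4))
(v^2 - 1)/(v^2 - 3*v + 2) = (v + 1)/(v - 2)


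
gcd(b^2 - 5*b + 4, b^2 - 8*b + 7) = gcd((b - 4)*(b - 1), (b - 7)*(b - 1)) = b - 1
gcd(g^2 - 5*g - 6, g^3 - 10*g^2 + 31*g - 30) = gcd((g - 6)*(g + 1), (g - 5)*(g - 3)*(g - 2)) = 1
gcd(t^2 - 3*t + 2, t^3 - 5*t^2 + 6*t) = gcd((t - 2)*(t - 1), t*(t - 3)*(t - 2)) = t - 2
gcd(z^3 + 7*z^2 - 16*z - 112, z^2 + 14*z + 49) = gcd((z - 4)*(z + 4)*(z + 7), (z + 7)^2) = z + 7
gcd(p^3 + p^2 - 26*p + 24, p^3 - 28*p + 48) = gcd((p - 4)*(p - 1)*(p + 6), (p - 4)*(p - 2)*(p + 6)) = p^2 + 2*p - 24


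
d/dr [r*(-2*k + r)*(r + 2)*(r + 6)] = -6*k*r^2 - 32*k*r - 24*k + 4*r^3 + 24*r^2 + 24*r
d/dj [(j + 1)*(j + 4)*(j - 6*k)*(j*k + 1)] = k*(j + 1)*(j + 4)*(j - 6*k) + (j + 1)*(j + 4)*(j*k + 1) + (j + 1)*(j - 6*k)*(j*k + 1) + (j + 4)*(j - 6*k)*(j*k + 1)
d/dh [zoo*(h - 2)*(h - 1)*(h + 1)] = zoo*(h^2 + h + 1)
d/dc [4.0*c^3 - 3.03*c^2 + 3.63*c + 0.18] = 12.0*c^2 - 6.06*c + 3.63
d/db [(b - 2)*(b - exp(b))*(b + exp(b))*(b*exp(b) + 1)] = b^4*exp(b) + 2*b^3*exp(b) - 3*b^2*exp(3*b) - 6*b^2*exp(b) + 3*b^2 + 4*b*exp(3*b) - 2*b*exp(2*b) - 4*b + 2*exp(3*b) + 3*exp(2*b)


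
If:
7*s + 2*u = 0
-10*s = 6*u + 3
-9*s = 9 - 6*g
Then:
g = 21/11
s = 3/11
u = -21/22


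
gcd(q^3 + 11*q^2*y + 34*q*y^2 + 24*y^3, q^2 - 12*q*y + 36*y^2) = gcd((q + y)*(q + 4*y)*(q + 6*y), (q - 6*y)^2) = 1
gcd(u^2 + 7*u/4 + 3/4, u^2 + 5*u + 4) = u + 1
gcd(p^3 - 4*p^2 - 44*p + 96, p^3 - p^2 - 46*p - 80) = p - 8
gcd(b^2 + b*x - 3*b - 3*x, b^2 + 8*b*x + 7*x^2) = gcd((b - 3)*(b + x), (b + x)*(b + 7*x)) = b + x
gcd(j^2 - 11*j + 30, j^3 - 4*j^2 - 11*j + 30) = j - 5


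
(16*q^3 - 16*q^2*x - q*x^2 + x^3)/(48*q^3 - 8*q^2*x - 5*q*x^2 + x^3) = (-4*q^2 + 3*q*x + x^2)/(-12*q^2 - q*x + x^2)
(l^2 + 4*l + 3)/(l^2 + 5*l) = (l^2 + 4*l + 3)/(l*(l + 5))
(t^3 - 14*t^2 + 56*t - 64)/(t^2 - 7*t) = (t^3 - 14*t^2 + 56*t - 64)/(t*(t - 7))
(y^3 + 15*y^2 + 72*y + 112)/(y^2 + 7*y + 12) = (y^2 + 11*y + 28)/(y + 3)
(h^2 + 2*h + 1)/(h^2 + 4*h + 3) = (h + 1)/(h + 3)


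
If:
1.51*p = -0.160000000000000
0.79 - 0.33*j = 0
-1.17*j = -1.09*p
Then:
No Solution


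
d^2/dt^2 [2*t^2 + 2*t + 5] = 4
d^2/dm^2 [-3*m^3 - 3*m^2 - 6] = -18*m - 6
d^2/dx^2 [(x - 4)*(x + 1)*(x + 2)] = 6*x - 2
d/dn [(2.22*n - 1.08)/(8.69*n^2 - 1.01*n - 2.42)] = (-19.2918*n^2 + 18.7704*n - 6.4632)/(75.5161*n^4 - 17.5538*n^3 - 41.0395*n^2 + 4.8884*n + 5.8564)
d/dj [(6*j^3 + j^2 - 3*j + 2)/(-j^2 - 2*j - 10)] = (-6*j^4 - 24*j^3 - 185*j^2 - 16*j + 34)/(j^4 + 4*j^3 + 24*j^2 + 40*j + 100)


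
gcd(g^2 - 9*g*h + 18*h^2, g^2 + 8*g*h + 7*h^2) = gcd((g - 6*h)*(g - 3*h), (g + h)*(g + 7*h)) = 1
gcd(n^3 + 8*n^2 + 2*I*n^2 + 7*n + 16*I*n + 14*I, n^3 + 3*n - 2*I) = n + 2*I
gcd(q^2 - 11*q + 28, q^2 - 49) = q - 7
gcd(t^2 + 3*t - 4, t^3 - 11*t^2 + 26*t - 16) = t - 1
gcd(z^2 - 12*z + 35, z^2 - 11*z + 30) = z - 5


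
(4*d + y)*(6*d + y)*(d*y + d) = 24*d^3*y + 24*d^3 + 10*d^2*y^2 + 10*d^2*y + d*y^3 + d*y^2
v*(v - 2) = v^2 - 2*v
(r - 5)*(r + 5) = r^2 - 25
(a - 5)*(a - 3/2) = a^2 - 13*a/2 + 15/2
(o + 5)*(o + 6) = o^2 + 11*o + 30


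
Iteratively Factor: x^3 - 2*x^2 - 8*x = (x)*(x^2 - 2*x - 8) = x*(x - 4)*(x + 2)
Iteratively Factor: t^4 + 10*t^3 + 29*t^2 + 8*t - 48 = (t + 4)*(t^3 + 6*t^2 + 5*t - 12) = (t + 4)^2*(t^2 + 2*t - 3) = (t - 1)*(t + 4)^2*(t + 3)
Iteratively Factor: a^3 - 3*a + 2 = (a - 1)*(a^2 + a - 2) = (a - 1)*(a + 2)*(a - 1)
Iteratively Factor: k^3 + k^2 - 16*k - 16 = (k - 4)*(k^2 + 5*k + 4) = (k - 4)*(k + 4)*(k + 1)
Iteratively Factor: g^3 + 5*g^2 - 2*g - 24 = (g + 4)*(g^2 + g - 6) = (g + 3)*(g + 4)*(g - 2)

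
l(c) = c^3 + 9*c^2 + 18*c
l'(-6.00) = 18.00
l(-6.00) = 0.00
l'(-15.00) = 423.00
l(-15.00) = -1620.00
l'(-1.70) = -3.93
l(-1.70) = -9.50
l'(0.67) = 31.41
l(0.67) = 16.40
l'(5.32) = 198.67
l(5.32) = 501.05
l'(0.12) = 20.20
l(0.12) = 2.29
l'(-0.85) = 4.87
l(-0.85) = -9.41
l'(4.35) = 153.07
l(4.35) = 330.92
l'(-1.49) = -2.16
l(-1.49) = -10.15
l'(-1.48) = -2.07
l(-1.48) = -10.17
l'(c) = 3*c^2 + 18*c + 18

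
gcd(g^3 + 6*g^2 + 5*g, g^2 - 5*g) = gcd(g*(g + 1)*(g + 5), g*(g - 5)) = g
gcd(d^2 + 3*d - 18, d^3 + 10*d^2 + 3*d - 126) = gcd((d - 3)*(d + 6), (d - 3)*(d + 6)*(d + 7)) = d^2 + 3*d - 18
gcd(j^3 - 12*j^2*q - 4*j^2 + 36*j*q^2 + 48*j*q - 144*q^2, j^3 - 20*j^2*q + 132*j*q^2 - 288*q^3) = j^2 - 12*j*q + 36*q^2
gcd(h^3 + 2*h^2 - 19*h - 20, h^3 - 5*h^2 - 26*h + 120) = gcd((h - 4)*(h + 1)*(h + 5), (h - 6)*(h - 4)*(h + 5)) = h^2 + h - 20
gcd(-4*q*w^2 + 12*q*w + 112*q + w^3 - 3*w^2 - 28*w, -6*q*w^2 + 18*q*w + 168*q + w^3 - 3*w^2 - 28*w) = w^2 - 3*w - 28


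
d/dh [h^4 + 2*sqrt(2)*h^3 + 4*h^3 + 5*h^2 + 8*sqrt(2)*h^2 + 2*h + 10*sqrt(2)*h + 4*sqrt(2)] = 4*h^3 + 6*sqrt(2)*h^2 + 12*h^2 + 10*h + 16*sqrt(2)*h + 2 + 10*sqrt(2)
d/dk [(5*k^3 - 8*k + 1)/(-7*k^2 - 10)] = (-35*k^4 - 206*k^2 + 14*k + 80)/(49*k^4 + 140*k^2 + 100)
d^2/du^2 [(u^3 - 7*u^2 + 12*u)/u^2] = 24/u^3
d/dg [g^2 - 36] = 2*g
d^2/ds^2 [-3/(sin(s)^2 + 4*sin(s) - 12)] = 6*(2*sin(s)^4 + 6*sin(s)^3 + 29*sin(s)^2 + 12*sin(s) - 28)/(sin(s)^2 + 4*sin(s) - 12)^3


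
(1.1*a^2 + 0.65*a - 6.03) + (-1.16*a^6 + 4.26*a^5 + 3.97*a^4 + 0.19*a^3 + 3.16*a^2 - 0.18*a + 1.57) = -1.16*a^6 + 4.26*a^5 + 3.97*a^4 + 0.19*a^3 + 4.26*a^2 + 0.47*a - 4.46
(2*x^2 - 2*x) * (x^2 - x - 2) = 2*x^4 - 4*x^3 - 2*x^2 + 4*x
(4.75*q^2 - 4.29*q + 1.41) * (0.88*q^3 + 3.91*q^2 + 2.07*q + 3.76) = 4.18*q^5 + 14.7973*q^4 - 5.7006*q^3 + 14.4928*q^2 - 13.2117*q + 5.3016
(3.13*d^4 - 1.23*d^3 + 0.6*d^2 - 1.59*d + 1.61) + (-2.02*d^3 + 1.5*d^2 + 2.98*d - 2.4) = 3.13*d^4 - 3.25*d^3 + 2.1*d^2 + 1.39*d - 0.79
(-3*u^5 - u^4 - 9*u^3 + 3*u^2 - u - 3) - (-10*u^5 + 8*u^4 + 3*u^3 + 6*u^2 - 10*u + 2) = 7*u^5 - 9*u^4 - 12*u^3 - 3*u^2 + 9*u - 5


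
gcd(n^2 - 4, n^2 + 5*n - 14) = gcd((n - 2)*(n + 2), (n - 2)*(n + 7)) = n - 2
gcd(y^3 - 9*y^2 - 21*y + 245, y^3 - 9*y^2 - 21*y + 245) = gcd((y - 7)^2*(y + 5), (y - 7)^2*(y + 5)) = y^3 - 9*y^2 - 21*y + 245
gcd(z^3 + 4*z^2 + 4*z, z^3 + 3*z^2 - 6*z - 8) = 1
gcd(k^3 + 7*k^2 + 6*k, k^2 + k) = k^2 + k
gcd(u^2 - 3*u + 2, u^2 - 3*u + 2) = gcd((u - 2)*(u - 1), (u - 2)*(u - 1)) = u^2 - 3*u + 2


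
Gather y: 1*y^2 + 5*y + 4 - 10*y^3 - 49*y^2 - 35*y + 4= -10*y^3 - 48*y^2 - 30*y + 8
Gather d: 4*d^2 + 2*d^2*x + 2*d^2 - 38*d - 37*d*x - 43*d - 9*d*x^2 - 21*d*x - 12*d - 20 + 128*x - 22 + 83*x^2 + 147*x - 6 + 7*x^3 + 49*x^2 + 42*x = d^2*(2*x + 6) + d*(-9*x^2 - 58*x - 93) + 7*x^3 + 132*x^2 + 317*x - 48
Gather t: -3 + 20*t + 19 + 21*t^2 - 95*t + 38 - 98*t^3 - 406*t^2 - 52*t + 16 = -98*t^3 - 385*t^2 - 127*t + 70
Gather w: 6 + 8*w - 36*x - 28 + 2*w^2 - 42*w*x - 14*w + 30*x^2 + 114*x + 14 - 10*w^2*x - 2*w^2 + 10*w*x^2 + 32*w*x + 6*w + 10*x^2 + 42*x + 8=-10*w^2*x + w*(10*x^2 - 10*x) + 40*x^2 + 120*x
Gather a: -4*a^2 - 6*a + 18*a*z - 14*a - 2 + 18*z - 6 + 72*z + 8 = -4*a^2 + a*(18*z - 20) + 90*z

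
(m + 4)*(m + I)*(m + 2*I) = m^3 + 4*m^2 + 3*I*m^2 - 2*m + 12*I*m - 8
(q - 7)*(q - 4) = q^2 - 11*q + 28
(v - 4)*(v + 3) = v^2 - v - 12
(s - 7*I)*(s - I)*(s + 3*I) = s^3 - 5*I*s^2 + 17*s - 21*I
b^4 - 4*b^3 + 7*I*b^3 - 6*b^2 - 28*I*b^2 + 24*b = b*(b - 4)*(b + I)*(b + 6*I)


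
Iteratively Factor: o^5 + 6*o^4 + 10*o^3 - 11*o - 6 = (o + 1)*(o^4 + 5*o^3 + 5*o^2 - 5*o - 6) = (o - 1)*(o + 1)*(o^3 + 6*o^2 + 11*o + 6) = (o - 1)*(o + 1)*(o + 2)*(o^2 + 4*o + 3) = (o - 1)*(o + 1)*(o + 2)*(o + 3)*(o + 1)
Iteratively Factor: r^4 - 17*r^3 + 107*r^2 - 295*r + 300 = (r - 5)*(r^3 - 12*r^2 + 47*r - 60) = (r - 5)*(r - 4)*(r^2 - 8*r + 15) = (r - 5)*(r - 4)*(r - 3)*(r - 5)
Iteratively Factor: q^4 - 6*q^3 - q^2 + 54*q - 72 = (q - 3)*(q^3 - 3*q^2 - 10*q + 24) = (q - 3)*(q + 3)*(q^2 - 6*q + 8) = (q - 3)*(q - 2)*(q + 3)*(q - 4)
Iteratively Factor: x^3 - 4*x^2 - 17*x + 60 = (x + 4)*(x^2 - 8*x + 15) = (x - 3)*(x + 4)*(x - 5)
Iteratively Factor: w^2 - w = (w)*(w - 1)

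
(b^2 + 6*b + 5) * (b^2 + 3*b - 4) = b^4 + 9*b^3 + 19*b^2 - 9*b - 20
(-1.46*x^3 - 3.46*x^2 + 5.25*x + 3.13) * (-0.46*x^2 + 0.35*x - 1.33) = 0.6716*x^5 + 1.0806*x^4 - 1.6842*x^3 + 4.9995*x^2 - 5.887*x - 4.1629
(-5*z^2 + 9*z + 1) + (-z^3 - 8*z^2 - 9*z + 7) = -z^3 - 13*z^2 + 8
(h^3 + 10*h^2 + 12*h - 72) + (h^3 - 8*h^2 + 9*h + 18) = 2*h^3 + 2*h^2 + 21*h - 54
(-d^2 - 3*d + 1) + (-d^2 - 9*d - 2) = -2*d^2 - 12*d - 1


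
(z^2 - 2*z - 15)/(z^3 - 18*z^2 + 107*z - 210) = (z + 3)/(z^2 - 13*z + 42)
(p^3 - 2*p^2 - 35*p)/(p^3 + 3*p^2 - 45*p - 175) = p/(p + 5)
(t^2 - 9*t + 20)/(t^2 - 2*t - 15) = (t - 4)/(t + 3)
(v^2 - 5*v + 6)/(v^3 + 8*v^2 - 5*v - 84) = (v - 2)/(v^2 + 11*v + 28)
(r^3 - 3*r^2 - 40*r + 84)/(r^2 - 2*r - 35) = (r^2 + 4*r - 12)/(r + 5)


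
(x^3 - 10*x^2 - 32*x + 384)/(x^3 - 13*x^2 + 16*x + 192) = (x + 6)/(x + 3)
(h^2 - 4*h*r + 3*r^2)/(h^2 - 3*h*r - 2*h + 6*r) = (h - r)/(h - 2)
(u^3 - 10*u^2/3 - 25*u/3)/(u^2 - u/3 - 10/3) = u*(u - 5)/(u - 2)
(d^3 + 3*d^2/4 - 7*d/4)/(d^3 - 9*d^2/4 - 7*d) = (d - 1)/(d - 4)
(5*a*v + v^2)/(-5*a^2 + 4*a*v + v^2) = v/(-a + v)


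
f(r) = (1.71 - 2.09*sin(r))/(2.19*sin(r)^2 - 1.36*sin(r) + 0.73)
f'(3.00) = 0.49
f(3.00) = 2.43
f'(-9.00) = -1.54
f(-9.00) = 1.55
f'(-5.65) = -3.42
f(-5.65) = 0.68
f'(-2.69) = -1.47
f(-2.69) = 1.51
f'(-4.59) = 0.11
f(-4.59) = -0.24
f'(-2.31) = -0.69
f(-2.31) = 1.11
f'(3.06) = -0.55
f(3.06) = 2.43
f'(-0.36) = 1.71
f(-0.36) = 1.65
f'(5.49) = 0.75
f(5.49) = 1.14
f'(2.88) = 2.92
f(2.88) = 2.23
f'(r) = (1.71 - 2.09*sin(r))*(-4.38*sin(r)*cos(r) + 1.36*cos(r))/(2.19*sin(r)^2 - 1.36*sin(r) + 0.73)^2 - 2.09*cos(r)/(2.19*sin(r)^2 - 1.36*sin(r) + 0.73) = (4.5771*sin(r)^2 - 7.4898*sin(r) + 0.7999)*cos(r)/(4.7961*sin(r)^4 - 5.9568*sin(r)^3 + 5.047*sin(r)^2 - 1.9856*sin(r) + 0.5329)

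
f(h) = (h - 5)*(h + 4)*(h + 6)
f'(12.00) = 526.00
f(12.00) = 2016.00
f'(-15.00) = 499.00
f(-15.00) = -1980.00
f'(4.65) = 85.37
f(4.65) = -32.24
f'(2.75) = 24.19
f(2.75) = -132.89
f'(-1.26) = -33.84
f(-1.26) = -81.30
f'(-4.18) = -15.38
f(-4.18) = 3.01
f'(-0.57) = -30.73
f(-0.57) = -103.74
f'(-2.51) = -32.20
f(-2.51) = -39.05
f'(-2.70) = -31.13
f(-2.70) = -33.03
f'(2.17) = 9.83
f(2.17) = -142.66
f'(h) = (h - 5)*(h + 4) + (h - 5)*(h + 6) + (h + 4)*(h + 6)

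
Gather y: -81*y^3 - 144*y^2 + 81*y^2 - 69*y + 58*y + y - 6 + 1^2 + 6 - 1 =-81*y^3 - 63*y^2 - 10*y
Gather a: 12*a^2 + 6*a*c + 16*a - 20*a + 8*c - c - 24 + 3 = 12*a^2 + a*(6*c - 4) + 7*c - 21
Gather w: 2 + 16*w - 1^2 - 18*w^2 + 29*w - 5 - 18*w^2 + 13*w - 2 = -36*w^2 + 58*w - 6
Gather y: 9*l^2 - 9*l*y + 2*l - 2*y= 9*l^2 + 2*l + y*(-9*l - 2)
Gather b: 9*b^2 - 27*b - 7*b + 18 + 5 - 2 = 9*b^2 - 34*b + 21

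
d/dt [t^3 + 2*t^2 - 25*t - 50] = 3*t^2 + 4*t - 25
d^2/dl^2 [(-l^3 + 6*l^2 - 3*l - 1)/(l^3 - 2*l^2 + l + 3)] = 4*(2*l^6 - 3*l^5 + 6*l^4 - 57*l^3 + 69*l^2 - 33*l + 28)/(l^9 - 6*l^8 + 15*l^7 - 11*l^6 - 21*l^5 + 48*l^4 - 8*l^3 - 45*l^2 + 27*l + 27)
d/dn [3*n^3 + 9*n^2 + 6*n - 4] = 9*n^2 + 18*n + 6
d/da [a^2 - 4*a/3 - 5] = 2*a - 4/3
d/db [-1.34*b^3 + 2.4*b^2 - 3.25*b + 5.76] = -4.02*b^2 + 4.8*b - 3.25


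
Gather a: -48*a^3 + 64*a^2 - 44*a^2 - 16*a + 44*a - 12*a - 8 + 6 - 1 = -48*a^3 + 20*a^2 + 16*a - 3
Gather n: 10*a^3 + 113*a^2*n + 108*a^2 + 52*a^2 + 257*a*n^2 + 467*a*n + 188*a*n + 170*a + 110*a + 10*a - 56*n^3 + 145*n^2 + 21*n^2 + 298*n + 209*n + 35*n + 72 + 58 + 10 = 10*a^3 + 160*a^2 + 290*a - 56*n^3 + n^2*(257*a + 166) + n*(113*a^2 + 655*a + 542) + 140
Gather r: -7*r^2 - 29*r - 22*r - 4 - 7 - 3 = -7*r^2 - 51*r - 14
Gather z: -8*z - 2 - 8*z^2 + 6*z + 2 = -8*z^2 - 2*z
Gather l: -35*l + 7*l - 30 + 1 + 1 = -28*l - 28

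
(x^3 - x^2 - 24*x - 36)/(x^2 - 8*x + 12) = (x^2 + 5*x + 6)/(x - 2)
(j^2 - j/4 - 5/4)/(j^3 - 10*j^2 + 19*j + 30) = (j - 5/4)/(j^2 - 11*j + 30)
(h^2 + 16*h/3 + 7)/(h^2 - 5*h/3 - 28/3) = (h + 3)/(h - 4)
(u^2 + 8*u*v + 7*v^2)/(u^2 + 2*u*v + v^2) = (u + 7*v)/(u + v)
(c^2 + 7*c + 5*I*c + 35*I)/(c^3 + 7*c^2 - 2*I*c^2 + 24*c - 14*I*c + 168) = (c + 5*I)/(c^2 - 2*I*c + 24)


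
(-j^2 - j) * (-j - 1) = j^3 + 2*j^2 + j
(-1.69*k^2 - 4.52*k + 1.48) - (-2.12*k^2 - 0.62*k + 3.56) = 0.43*k^2 - 3.9*k - 2.08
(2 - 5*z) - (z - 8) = 10 - 6*z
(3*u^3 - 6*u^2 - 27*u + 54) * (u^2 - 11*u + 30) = 3*u^5 - 39*u^4 + 129*u^3 + 171*u^2 - 1404*u + 1620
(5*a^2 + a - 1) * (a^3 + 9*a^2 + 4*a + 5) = 5*a^5 + 46*a^4 + 28*a^3 + 20*a^2 + a - 5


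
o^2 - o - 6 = (o - 3)*(o + 2)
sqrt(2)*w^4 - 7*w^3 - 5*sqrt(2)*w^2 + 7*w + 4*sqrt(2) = (w - 1)*(w + 1)*(w - 4*sqrt(2))*(sqrt(2)*w + 1)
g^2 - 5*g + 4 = (g - 4)*(g - 1)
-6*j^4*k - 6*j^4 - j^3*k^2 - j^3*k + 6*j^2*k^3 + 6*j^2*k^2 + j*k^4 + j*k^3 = (-j + k)*(j + k)*(6*j + k)*(j*k + j)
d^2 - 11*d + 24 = (d - 8)*(d - 3)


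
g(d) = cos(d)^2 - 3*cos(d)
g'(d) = -2*sin(d)*cos(d) + 3*sin(d)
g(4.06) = 2.19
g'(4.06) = -3.35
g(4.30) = 1.36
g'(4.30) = -3.48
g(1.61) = 0.12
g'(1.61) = 3.08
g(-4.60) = 0.35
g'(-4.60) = 3.20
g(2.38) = 2.70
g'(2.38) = 3.07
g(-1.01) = -1.31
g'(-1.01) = -1.64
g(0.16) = -1.99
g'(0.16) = 0.16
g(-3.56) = 3.58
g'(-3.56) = 1.96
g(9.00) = 3.56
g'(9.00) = 1.99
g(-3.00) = 3.95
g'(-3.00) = -0.70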